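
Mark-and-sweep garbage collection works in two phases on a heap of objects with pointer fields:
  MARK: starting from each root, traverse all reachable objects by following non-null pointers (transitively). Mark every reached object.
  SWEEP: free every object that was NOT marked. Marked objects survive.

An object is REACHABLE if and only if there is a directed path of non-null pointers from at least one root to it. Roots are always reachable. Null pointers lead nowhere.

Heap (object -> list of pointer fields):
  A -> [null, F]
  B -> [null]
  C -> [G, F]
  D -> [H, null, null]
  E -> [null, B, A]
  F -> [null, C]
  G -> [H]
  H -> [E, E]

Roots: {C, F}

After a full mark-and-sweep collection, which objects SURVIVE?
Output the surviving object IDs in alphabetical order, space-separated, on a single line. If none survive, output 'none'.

Answer: A B C E F G H

Derivation:
Roots: C F
Mark C: refs=G F, marked=C
Mark F: refs=null C, marked=C F
Mark G: refs=H, marked=C F G
Mark H: refs=E E, marked=C F G H
Mark E: refs=null B A, marked=C E F G H
Mark B: refs=null, marked=B C E F G H
Mark A: refs=null F, marked=A B C E F G H
Unmarked (collected): D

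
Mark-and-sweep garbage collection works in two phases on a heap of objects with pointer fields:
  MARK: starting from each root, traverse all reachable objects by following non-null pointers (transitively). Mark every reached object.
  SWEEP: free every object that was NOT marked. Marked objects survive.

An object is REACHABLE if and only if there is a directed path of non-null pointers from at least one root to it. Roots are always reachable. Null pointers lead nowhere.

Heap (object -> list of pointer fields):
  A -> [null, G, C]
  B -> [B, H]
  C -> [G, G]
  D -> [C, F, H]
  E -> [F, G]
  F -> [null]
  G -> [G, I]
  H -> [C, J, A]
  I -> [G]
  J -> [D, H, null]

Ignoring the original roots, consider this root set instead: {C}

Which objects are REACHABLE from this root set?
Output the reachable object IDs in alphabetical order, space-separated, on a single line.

Roots: C
Mark C: refs=G G, marked=C
Mark G: refs=G I, marked=C G
Mark I: refs=G, marked=C G I
Unmarked (collected): A B D E F H J

Answer: C G I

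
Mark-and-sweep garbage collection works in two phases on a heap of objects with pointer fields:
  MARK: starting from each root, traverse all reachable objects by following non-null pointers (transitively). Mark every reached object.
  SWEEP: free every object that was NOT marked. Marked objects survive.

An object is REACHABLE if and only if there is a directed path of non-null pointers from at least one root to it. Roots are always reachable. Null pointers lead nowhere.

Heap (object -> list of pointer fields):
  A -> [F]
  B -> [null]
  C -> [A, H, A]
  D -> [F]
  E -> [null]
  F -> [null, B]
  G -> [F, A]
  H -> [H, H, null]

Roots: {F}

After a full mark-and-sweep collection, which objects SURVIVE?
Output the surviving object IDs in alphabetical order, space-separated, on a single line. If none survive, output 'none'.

Roots: F
Mark F: refs=null B, marked=F
Mark B: refs=null, marked=B F
Unmarked (collected): A C D E G H

Answer: B F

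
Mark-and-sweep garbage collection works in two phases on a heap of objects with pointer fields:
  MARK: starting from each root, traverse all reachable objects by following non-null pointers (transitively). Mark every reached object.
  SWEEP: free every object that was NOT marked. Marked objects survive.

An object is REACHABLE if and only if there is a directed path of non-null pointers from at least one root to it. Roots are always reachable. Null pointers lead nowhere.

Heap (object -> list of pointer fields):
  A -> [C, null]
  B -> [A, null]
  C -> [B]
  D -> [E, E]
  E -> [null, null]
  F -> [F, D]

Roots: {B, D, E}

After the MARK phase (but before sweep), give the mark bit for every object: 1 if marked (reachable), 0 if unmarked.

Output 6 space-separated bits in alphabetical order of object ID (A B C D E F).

Answer: 1 1 1 1 1 0

Derivation:
Roots: B D E
Mark B: refs=A null, marked=B
Mark D: refs=E E, marked=B D
Mark E: refs=null null, marked=B D E
Mark A: refs=C null, marked=A B D E
Mark C: refs=B, marked=A B C D E
Unmarked (collected): F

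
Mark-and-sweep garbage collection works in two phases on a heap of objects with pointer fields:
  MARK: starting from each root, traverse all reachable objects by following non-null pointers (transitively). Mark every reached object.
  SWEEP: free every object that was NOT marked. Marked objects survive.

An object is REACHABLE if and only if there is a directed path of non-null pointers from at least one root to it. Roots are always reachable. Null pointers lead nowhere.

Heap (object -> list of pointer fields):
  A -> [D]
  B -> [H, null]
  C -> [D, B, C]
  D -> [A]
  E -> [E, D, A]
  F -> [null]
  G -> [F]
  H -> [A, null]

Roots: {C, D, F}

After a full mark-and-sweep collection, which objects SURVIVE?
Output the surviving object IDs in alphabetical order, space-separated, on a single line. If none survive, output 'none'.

Roots: C D F
Mark C: refs=D B C, marked=C
Mark D: refs=A, marked=C D
Mark F: refs=null, marked=C D F
Mark B: refs=H null, marked=B C D F
Mark A: refs=D, marked=A B C D F
Mark H: refs=A null, marked=A B C D F H
Unmarked (collected): E G

Answer: A B C D F H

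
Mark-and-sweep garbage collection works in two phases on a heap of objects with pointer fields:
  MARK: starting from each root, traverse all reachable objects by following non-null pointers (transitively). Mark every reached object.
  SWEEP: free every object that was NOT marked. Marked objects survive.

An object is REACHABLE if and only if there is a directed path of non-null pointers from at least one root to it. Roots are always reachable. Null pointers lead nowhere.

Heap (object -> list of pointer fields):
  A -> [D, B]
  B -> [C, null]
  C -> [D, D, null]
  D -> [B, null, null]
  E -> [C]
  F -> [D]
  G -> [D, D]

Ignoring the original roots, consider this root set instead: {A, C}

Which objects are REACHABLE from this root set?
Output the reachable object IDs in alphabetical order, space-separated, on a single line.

Roots: A C
Mark A: refs=D B, marked=A
Mark C: refs=D D null, marked=A C
Mark D: refs=B null null, marked=A C D
Mark B: refs=C null, marked=A B C D
Unmarked (collected): E F G

Answer: A B C D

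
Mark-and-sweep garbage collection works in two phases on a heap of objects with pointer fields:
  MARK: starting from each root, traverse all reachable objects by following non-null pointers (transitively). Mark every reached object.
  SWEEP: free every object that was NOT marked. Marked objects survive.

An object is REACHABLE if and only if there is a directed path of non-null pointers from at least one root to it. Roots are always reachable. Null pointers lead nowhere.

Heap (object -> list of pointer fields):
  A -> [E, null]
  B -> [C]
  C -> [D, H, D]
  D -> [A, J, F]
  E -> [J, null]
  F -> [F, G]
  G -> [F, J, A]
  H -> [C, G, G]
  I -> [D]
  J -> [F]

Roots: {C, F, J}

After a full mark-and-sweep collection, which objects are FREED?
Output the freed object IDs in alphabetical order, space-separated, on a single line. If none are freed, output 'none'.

Answer: B I

Derivation:
Roots: C F J
Mark C: refs=D H D, marked=C
Mark F: refs=F G, marked=C F
Mark J: refs=F, marked=C F J
Mark D: refs=A J F, marked=C D F J
Mark H: refs=C G G, marked=C D F H J
Mark G: refs=F J A, marked=C D F G H J
Mark A: refs=E null, marked=A C D F G H J
Mark E: refs=J null, marked=A C D E F G H J
Unmarked (collected): B I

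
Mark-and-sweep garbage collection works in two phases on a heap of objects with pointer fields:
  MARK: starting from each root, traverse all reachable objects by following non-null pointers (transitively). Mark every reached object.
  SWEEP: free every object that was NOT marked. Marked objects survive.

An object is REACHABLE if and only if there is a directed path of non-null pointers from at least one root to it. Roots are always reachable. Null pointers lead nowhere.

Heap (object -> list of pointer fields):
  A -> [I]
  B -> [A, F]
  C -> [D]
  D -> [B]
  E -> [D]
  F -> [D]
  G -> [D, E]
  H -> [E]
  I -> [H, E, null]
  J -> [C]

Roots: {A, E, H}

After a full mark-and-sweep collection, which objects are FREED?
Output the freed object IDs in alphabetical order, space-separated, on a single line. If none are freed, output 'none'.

Answer: C G J

Derivation:
Roots: A E H
Mark A: refs=I, marked=A
Mark E: refs=D, marked=A E
Mark H: refs=E, marked=A E H
Mark I: refs=H E null, marked=A E H I
Mark D: refs=B, marked=A D E H I
Mark B: refs=A F, marked=A B D E H I
Mark F: refs=D, marked=A B D E F H I
Unmarked (collected): C G J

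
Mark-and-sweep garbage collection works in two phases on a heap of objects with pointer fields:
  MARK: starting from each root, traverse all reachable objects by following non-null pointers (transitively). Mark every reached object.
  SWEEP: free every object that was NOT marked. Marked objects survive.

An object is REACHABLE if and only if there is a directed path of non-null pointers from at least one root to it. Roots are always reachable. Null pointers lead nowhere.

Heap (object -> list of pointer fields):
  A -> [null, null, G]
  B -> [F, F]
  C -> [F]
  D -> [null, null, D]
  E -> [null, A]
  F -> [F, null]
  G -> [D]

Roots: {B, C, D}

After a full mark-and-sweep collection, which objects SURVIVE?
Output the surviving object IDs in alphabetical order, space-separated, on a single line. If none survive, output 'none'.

Answer: B C D F

Derivation:
Roots: B C D
Mark B: refs=F F, marked=B
Mark C: refs=F, marked=B C
Mark D: refs=null null D, marked=B C D
Mark F: refs=F null, marked=B C D F
Unmarked (collected): A E G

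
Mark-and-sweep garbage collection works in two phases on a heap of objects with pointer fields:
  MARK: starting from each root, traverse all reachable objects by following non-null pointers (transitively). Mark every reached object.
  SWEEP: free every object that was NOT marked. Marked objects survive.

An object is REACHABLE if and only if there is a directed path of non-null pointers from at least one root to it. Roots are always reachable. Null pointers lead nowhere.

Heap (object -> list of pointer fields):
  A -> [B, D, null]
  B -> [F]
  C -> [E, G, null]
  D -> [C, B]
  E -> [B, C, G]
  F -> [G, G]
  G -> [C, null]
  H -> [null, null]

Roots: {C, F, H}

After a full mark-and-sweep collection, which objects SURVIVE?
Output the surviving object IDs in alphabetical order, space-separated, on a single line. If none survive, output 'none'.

Roots: C F H
Mark C: refs=E G null, marked=C
Mark F: refs=G G, marked=C F
Mark H: refs=null null, marked=C F H
Mark E: refs=B C G, marked=C E F H
Mark G: refs=C null, marked=C E F G H
Mark B: refs=F, marked=B C E F G H
Unmarked (collected): A D

Answer: B C E F G H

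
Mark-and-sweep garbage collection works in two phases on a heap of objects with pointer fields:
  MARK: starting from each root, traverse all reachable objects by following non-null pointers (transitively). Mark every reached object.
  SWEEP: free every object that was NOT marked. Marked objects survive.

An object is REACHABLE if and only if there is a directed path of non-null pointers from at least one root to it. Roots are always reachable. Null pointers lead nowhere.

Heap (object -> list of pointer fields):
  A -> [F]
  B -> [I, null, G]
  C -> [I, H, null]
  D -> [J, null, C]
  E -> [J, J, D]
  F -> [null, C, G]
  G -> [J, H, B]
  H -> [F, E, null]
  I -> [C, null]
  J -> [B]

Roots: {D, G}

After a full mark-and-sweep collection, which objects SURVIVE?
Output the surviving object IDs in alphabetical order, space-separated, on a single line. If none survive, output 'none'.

Roots: D G
Mark D: refs=J null C, marked=D
Mark G: refs=J H B, marked=D G
Mark J: refs=B, marked=D G J
Mark C: refs=I H null, marked=C D G J
Mark H: refs=F E null, marked=C D G H J
Mark B: refs=I null G, marked=B C D G H J
Mark I: refs=C null, marked=B C D G H I J
Mark F: refs=null C G, marked=B C D F G H I J
Mark E: refs=J J D, marked=B C D E F G H I J
Unmarked (collected): A

Answer: B C D E F G H I J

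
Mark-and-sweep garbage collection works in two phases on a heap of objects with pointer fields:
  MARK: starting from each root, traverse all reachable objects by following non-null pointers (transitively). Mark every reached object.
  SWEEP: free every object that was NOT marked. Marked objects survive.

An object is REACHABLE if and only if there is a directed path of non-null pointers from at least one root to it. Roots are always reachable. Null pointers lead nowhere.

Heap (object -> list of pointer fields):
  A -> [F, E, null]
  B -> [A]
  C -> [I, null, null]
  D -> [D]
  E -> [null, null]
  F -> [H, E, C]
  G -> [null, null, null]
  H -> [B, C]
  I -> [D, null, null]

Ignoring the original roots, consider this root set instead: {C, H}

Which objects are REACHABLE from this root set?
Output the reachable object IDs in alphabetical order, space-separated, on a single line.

Roots: C H
Mark C: refs=I null null, marked=C
Mark H: refs=B C, marked=C H
Mark I: refs=D null null, marked=C H I
Mark B: refs=A, marked=B C H I
Mark D: refs=D, marked=B C D H I
Mark A: refs=F E null, marked=A B C D H I
Mark F: refs=H E C, marked=A B C D F H I
Mark E: refs=null null, marked=A B C D E F H I
Unmarked (collected): G

Answer: A B C D E F H I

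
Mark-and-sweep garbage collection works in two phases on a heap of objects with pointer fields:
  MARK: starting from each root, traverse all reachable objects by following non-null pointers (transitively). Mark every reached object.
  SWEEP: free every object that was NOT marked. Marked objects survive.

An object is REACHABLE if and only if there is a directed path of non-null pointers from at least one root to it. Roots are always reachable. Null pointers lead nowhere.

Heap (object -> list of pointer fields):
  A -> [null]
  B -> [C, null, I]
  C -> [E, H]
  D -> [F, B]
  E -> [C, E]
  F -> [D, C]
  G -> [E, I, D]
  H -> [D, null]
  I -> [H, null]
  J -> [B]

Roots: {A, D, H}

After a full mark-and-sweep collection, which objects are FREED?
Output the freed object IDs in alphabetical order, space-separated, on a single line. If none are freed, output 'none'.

Answer: G J

Derivation:
Roots: A D H
Mark A: refs=null, marked=A
Mark D: refs=F B, marked=A D
Mark H: refs=D null, marked=A D H
Mark F: refs=D C, marked=A D F H
Mark B: refs=C null I, marked=A B D F H
Mark C: refs=E H, marked=A B C D F H
Mark I: refs=H null, marked=A B C D F H I
Mark E: refs=C E, marked=A B C D E F H I
Unmarked (collected): G J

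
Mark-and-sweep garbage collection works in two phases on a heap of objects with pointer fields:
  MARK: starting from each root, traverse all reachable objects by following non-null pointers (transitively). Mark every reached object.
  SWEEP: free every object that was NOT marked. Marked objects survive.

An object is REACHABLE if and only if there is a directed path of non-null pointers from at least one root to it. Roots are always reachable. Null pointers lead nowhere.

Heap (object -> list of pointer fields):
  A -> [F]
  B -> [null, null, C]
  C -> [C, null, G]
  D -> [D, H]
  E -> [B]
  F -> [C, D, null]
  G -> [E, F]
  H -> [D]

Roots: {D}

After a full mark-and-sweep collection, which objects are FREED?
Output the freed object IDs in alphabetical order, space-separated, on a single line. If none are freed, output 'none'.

Roots: D
Mark D: refs=D H, marked=D
Mark H: refs=D, marked=D H
Unmarked (collected): A B C E F G

Answer: A B C E F G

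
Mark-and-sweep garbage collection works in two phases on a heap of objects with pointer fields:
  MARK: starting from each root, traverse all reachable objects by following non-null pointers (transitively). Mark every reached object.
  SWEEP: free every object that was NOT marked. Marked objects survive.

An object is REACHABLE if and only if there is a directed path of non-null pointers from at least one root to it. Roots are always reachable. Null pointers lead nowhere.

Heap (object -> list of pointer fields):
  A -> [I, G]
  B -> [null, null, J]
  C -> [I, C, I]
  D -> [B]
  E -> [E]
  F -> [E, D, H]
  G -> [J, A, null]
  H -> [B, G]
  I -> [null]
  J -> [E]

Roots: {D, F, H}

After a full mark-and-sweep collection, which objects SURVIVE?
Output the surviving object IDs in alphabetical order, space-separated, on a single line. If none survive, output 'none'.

Answer: A B D E F G H I J

Derivation:
Roots: D F H
Mark D: refs=B, marked=D
Mark F: refs=E D H, marked=D F
Mark H: refs=B G, marked=D F H
Mark B: refs=null null J, marked=B D F H
Mark E: refs=E, marked=B D E F H
Mark G: refs=J A null, marked=B D E F G H
Mark J: refs=E, marked=B D E F G H J
Mark A: refs=I G, marked=A B D E F G H J
Mark I: refs=null, marked=A B D E F G H I J
Unmarked (collected): C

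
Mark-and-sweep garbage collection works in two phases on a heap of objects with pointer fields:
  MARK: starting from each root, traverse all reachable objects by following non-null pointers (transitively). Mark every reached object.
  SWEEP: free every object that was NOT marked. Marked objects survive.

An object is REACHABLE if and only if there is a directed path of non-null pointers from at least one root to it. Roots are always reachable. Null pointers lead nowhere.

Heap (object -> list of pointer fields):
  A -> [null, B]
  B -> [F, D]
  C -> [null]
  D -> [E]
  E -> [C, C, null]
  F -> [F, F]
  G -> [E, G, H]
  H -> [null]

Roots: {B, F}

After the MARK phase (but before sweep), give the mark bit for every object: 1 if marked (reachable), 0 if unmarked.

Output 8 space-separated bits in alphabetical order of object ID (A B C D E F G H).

Roots: B F
Mark B: refs=F D, marked=B
Mark F: refs=F F, marked=B F
Mark D: refs=E, marked=B D F
Mark E: refs=C C null, marked=B D E F
Mark C: refs=null, marked=B C D E F
Unmarked (collected): A G H

Answer: 0 1 1 1 1 1 0 0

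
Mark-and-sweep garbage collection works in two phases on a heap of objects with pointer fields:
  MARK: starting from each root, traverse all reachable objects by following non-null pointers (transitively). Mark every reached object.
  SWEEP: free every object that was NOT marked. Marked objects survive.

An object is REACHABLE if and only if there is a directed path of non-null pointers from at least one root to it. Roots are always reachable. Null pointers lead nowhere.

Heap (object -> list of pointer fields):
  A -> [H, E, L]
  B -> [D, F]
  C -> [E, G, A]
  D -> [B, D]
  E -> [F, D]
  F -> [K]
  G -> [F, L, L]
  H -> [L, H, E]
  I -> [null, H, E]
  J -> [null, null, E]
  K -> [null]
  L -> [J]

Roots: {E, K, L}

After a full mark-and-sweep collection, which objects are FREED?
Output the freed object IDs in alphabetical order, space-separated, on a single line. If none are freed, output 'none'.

Roots: E K L
Mark E: refs=F D, marked=E
Mark K: refs=null, marked=E K
Mark L: refs=J, marked=E K L
Mark F: refs=K, marked=E F K L
Mark D: refs=B D, marked=D E F K L
Mark J: refs=null null E, marked=D E F J K L
Mark B: refs=D F, marked=B D E F J K L
Unmarked (collected): A C G H I

Answer: A C G H I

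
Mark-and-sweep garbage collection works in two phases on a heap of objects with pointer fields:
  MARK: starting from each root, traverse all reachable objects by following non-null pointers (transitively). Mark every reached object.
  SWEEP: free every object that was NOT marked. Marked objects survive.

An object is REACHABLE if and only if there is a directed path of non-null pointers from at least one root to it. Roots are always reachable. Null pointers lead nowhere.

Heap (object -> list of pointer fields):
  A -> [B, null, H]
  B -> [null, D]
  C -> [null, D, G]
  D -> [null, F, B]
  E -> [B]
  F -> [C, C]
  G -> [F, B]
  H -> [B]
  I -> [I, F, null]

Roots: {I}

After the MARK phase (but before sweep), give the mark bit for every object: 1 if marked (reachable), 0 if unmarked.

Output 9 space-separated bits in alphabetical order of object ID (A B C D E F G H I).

Roots: I
Mark I: refs=I F null, marked=I
Mark F: refs=C C, marked=F I
Mark C: refs=null D G, marked=C F I
Mark D: refs=null F B, marked=C D F I
Mark G: refs=F B, marked=C D F G I
Mark B: refs=null D, marked=B C D F G I
Unmarked (collected): A E H

Answer: 0 1 1 1 0 1 1 0 1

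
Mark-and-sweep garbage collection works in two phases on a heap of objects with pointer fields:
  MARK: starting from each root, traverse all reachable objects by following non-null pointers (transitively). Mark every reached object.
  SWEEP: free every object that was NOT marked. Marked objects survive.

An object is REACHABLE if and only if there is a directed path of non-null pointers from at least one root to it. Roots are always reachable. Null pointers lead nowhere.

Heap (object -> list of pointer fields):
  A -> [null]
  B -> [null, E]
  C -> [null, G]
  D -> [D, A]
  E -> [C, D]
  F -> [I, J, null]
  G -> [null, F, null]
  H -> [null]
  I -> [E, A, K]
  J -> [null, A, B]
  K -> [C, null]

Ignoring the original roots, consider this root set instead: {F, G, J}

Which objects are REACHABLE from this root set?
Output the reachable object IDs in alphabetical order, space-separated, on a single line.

Roots: F G J
Mark F: refs=I J null, marked=F
Mark G: refs=null F null, marked=F G
Mark J: refs=null A B, marked=F G J
Mark I: refs=E A K, marked=F G I J
Mark A: refs=null, marked=A F G I J
Mark B: refs=null E, marked=A B F G I J
Mark E: refs=C D, marked=A B E F G I J
Mark K: refs=C null, marked=A B E F G I J K
Mark C: refs=null G, marked=A B C E F G I J K
Mark D: refs=D A, marked=A B C D E F G I J K
Unmarked (collected): H

Answer: A B C D E F G I J K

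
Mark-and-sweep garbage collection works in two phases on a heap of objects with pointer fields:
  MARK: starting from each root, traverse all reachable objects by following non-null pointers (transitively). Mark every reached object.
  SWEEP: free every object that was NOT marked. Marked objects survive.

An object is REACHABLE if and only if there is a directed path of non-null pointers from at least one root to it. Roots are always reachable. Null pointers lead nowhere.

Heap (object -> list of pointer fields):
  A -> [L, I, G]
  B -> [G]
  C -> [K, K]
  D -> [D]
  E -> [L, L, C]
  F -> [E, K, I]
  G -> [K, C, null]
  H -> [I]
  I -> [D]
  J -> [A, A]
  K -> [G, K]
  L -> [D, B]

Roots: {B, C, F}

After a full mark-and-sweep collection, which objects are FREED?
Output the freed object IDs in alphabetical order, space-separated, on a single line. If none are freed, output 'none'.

Roots: B C F
Mark B: refs=G, marked=B
Mark C: refs=K K, marked=B C
Mark F: refs=E K I, marked=B C F
Mark G: refs=K C null, marked=B C F G
Mark K: refs=G K, marked=B C F G K
Mark E: refs=L L C, marked=B C E F G K
Mark I: refs=D, marked=B C E F G I K
Mark L: refs=D B, marked=B C E F G I K L
Mark D: refs=D, marked=B C D E F G I K L
Unmarked (collected): A H J

Answer: A H J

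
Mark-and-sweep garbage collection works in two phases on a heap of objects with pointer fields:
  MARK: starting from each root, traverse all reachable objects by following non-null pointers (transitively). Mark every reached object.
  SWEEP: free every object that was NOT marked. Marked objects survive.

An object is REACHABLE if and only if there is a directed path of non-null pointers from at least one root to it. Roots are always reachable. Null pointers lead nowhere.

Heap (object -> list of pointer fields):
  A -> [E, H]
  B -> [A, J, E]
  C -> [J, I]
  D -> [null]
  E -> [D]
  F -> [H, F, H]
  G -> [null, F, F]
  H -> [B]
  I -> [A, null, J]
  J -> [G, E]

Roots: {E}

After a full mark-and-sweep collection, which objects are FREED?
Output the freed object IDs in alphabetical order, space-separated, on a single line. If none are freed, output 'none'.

Roots: E
Mark E: refs=D, marked=E
Mark D: refs=null, marked=D E
Unmarked (collected): A B C F G H I J

Answer: A B C F G H I J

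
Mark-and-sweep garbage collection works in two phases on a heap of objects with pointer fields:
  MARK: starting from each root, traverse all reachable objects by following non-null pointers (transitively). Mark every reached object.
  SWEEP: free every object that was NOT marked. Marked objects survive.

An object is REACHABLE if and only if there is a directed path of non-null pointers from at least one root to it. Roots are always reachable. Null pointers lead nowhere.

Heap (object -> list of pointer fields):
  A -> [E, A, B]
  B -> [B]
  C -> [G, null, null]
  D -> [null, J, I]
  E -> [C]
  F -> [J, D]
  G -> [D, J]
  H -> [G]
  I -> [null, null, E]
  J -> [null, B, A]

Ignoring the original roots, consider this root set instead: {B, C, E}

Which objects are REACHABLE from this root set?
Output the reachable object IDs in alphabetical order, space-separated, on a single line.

Answer: A B C D E G I J

Derivation:
Roots: B C E
Mark B: refs=B, marked=B
Mark C: refs=G null null, marked=B C
Mark E: refs=C, marked=B C E
Mark G: refs=D J, marked=B C E G
Mark D: refs=null J I, marked=B C D E G
Mark J: refs=null B A, marked=B C D E G J
Mark I: refs=null null E, marked=B C D E G I J
Mark A: refs=E A B, marked=A B C D E G I J
Unmarked (collected): F H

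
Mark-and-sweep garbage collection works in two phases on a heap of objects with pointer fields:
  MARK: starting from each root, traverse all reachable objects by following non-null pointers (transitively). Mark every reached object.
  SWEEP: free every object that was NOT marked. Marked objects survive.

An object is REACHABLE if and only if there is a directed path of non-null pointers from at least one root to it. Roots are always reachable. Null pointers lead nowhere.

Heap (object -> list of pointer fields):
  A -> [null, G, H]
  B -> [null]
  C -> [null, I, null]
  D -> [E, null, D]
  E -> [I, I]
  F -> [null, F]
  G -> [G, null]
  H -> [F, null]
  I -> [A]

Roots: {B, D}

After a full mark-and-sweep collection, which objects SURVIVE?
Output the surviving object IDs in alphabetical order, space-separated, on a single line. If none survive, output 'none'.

Answer: A B D E F G H I

Derivation:
Roots: B D
Mark B: refs=null, marked=B
Mark D: refs=E null D, marked=B D
Mark E: refs=I I, marked=B D E
Mark I: refs=A, marked=B D E I
Mark A: refs=null G H, marked=A B D E I
Mark G: refs=G null, marked=A B D E G I
Mark H: refs=F null, marked=A B D E G H I
Mark F: refs=null F, marked=A B D E F G H I
Unmarked (collected): C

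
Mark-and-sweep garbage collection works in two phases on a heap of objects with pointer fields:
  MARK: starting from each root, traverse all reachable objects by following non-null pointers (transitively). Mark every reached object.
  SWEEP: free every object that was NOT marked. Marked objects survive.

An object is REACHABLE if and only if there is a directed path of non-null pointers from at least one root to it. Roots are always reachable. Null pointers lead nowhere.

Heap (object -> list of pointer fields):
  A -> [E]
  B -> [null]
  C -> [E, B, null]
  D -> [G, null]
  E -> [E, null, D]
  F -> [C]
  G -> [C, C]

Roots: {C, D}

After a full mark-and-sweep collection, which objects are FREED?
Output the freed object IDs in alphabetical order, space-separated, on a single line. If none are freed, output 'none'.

Roots: C D
Mark C: refs=E B null, marked=C
Mark D: refs=G null, marked=C D
Mark E: refs=E null D, marked=C D E
Mark B: refs=null, marked=B C D E
Mark G: refs=C C, marked=B C D E G
Unmarked (collected): A F

Answer: A F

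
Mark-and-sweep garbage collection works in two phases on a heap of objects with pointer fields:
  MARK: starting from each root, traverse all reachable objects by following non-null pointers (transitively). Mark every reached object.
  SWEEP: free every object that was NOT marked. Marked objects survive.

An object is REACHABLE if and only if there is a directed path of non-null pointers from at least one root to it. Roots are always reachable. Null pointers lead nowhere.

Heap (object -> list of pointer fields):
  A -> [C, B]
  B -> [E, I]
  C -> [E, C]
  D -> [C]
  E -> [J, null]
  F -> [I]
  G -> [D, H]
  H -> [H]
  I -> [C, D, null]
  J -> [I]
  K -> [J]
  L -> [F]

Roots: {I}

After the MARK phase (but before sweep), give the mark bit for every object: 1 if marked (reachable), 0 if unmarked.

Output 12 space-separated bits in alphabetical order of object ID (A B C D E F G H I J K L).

Answer: 0 0 1 1 1 0 0 0 1 1 0 0

Derivation:
Roots: I
Mark I: refs=C D null, marked=I
Mark C: refs=E C, marked=C I
Mark D: refs=C, marked=C D I
Mark E: refs=J null, marked=C D E I
Mark J: refs=I, marked=C D E I J
Unmarked (collected): A B F G H K L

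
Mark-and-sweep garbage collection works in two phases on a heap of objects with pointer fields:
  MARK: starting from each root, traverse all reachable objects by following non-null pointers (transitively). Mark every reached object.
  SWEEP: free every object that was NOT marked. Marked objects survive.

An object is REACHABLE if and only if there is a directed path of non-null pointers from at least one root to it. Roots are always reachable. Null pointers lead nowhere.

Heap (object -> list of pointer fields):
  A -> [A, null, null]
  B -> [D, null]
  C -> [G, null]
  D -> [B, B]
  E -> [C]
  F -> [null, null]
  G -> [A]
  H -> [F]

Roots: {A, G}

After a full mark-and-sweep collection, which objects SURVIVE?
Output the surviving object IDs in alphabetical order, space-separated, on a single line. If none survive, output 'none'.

Roots: A G
Mark A: refs=A null null, marked=A
Mark G: refs=A, marked=A G
Unmarked (collected): B C D E F H

Answer: A G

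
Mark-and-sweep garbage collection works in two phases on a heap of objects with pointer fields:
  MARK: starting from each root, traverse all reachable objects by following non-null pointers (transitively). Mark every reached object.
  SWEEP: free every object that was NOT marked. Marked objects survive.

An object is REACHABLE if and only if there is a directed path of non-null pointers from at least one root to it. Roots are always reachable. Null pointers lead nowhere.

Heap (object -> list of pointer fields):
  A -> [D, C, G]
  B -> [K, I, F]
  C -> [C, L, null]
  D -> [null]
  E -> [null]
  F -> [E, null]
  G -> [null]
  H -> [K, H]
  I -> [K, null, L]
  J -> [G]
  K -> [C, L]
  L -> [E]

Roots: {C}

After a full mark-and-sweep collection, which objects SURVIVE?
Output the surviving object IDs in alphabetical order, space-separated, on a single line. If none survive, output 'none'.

Answer: C E L

Derivation:
Roots: C
Mark C: refs=C L null, marked=C
Mark L: refs=E, marked=C L
Mark E: refs=null, marked=C E L
Unmarked (collected): A B D F G H I J K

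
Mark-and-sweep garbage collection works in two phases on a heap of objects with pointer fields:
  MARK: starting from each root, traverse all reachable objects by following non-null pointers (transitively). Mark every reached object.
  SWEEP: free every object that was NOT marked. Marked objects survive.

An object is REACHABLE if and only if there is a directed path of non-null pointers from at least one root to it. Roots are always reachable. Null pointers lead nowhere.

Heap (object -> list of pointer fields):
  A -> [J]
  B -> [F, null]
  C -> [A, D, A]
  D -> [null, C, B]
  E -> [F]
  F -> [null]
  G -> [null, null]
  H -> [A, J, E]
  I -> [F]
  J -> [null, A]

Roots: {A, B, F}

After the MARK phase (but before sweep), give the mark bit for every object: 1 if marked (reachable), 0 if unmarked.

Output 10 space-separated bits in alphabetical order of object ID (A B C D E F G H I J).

Answer: 1 1 0 0 0 1 0 0 0 1

Derivation:
Roots: A B F
Mark A: refs=J, marked=A
Mark B: refs=F null, marked=A B
Mark F: refs=null, marked=A B F
Mark J: refs=null A, marked=A B F J
Unmarked (collected): C D E G H I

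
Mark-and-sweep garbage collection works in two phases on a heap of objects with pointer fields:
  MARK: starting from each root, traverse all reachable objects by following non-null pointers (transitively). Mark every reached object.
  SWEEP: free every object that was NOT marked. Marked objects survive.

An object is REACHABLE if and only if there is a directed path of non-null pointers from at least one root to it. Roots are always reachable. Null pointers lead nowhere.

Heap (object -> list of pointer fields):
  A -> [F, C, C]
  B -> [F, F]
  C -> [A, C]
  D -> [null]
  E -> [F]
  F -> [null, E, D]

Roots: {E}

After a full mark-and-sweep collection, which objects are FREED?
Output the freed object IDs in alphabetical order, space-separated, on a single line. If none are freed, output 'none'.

Answer: A B C

Derivation:
Roots: E
Mark E: refs=F, marked=E
Mark F: refs=null E D, marked=E F
Mark D: refs=null, marked=D E F
Unmarked (collected): A B C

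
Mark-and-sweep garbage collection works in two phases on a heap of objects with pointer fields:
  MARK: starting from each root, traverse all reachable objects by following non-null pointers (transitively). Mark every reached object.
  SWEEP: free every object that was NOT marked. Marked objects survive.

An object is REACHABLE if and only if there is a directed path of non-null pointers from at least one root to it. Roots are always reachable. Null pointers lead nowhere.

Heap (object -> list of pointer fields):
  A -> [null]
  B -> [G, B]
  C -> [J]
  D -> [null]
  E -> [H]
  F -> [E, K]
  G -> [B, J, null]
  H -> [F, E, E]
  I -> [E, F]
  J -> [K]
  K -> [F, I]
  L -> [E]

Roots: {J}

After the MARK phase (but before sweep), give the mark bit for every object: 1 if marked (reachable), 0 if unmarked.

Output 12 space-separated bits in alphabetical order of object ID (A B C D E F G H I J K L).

Roots: J
Mark J: refs=K, marked=J
Mark K: refs=F I, marked=J K
Mark F: refs=E K, marked=F J K
Mark I: refs=E F, marked=F I J K
Mark E: refs=H, marked=E F I J K
Mark H: refs=F E E, marked=E F H I J K
Unmarked (collected): A B C D G L

Answer: 0 0 0 0 1 1 0 1 1 1 1 0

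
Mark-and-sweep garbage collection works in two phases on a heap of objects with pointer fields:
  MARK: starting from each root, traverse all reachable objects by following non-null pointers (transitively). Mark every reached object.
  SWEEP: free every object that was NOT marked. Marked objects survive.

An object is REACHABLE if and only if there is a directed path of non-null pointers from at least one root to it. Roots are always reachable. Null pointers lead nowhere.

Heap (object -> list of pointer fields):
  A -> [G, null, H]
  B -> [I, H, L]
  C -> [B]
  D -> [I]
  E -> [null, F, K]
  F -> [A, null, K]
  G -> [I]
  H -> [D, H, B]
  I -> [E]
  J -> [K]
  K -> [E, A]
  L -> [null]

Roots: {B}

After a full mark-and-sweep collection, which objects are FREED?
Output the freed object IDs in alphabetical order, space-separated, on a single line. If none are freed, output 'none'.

Roots: B
Mark B: refs=I H L, marked=B
Mark I: refs=E, marked=B I
Mark H: refs=D H B, marked=B H I
Mark L: refs=null, marked=B H I L
Mark E: refs=null F K, marked=B E H I L
Mark D: refs=I, marked=B D E H I L
Mark F: refs=A null K, marked=B D E F H I L
Mark K: refs=E A, marked=B D E F H I K L
Mark A: refs=G null H, marked=A B D E F H I K L
Mark G: refs=I, marked=A B D E F G H I K L
Unmarked (collected): C J

Answer: C J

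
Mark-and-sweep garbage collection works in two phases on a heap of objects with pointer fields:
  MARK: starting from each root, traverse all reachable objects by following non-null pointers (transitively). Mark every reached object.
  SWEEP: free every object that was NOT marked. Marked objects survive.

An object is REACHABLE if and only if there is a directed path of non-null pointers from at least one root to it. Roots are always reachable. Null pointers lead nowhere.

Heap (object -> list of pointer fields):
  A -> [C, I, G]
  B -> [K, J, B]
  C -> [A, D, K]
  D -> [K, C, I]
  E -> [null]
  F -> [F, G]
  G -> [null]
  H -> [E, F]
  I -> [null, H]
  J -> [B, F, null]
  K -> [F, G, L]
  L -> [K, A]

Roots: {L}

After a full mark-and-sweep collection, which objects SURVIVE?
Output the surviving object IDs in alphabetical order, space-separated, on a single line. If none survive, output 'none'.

Answer: A C D E F G H I K L

Derivation:
Roots: L
Mark L: refs=K A, marked=L
Mark K: refs=F G L, marked=K L
Mark A: refs=C I G, marked=A K L
Mark F: refs=F G, marked=A F K L
Mark G: refs=null, marked=A F G K L
Mark C: refs=A D K, marked=A C F G K L
Mark I: refs=null H, marked=A C F G I K L
Mark D: refs=K C I, marked=A C D F G I K L
Mark H: refs=E F, marked=A C D F G H I K L
Mark E: refs=null, marked=A C D E F G H I K L
Unmarked (collected): B J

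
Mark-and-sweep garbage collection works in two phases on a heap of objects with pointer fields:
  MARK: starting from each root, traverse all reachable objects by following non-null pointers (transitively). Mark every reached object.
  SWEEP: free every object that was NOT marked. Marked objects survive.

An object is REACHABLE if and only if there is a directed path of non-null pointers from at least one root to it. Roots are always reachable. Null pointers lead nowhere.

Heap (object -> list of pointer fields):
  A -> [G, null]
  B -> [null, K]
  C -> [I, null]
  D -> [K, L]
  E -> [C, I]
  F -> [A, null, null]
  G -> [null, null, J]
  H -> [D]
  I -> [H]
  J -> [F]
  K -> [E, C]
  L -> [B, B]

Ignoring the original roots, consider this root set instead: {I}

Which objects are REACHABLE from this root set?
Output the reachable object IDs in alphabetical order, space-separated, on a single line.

Answer: B C D E H I K L

Derivation:
Roots: I
Mark I: refs=H, marked=I
Mark H: refs=D, marked=H I
Mark D: refs=K L, marked=D H I
Mark K: refs=E C, marked=D H I K
Mark L: refs=B B, marked=D H I K L
Mark E: refs=C I, marked=D E H I K L
Mark C: refs=I null, marked=C D E H I K L
Mark B: refs=null K, marked=B C D E H I K L
Unmarked (collected): A F G J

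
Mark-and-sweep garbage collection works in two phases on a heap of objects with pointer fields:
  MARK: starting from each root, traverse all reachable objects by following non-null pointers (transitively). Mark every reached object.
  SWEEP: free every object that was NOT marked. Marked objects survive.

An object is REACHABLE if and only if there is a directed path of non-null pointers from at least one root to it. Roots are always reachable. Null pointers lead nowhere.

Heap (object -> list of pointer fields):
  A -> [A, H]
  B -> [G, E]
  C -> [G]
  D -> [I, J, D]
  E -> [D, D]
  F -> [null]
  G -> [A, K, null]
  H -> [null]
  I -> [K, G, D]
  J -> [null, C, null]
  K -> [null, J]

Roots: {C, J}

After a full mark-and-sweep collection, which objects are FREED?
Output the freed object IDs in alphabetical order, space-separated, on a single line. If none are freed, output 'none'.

Roots: C J
Mark C: refs=G, marked=C
Mark J: refs=null C null, marked=C J
Mark G: refs=A K null, marked=C G J
Mark A: refs=A H, marked=A C G J
Mark K: refs=null J, marked=A C G J K
Mark H: refs=null, marked=A C G H J K
Unmarked (collected): B D E F I

Answer: B D E F I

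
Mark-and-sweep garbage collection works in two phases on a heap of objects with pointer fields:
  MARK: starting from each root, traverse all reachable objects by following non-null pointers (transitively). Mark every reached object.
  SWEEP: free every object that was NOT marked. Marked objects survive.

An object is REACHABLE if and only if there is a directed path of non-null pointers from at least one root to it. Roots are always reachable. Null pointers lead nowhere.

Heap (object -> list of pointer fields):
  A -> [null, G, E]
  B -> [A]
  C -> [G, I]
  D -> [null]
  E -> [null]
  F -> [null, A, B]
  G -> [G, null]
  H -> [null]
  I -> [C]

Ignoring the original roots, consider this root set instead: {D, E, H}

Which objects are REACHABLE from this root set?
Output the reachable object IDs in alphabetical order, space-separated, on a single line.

Roots: D E H
Mark D: refs=null, marked=D
Mark E: refs=null, marked=D E
Mark H: refs=null, marked=D E H
Unmarked (collected): A B C F G I

Answer: D E H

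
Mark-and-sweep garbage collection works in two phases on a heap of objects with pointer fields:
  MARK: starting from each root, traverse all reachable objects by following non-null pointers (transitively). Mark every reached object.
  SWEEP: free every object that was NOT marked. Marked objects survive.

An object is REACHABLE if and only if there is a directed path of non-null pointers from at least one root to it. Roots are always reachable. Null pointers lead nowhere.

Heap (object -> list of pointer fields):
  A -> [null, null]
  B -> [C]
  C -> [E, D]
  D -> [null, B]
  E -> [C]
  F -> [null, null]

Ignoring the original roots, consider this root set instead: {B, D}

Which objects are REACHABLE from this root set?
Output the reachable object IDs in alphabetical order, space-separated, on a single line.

Answer: B C D E

Derivation:
Roots: B D
Mark B: refs=C, marked=B
Mark D: refs=null B, marked=B D
Mark C: refs=E D, marked=B C D
Mark E: refs=C, marked=B C D E
Unmarked (collected): A F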